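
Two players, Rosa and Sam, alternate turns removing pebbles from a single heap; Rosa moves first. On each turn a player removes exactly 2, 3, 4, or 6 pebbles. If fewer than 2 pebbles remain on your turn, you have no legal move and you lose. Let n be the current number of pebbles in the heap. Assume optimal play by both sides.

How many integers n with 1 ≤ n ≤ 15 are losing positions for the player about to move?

Positions with no move are L. A position that does have a move is losing for the player to move precisely when every available move leads to a winning position for the opponent. Fill in the labels:
n=0: no move → L
n=1: no move → L
n=2: W (go to 0, an L position)
n=3: W (go to 1, an L position)
n=4: W (go to 1, an L position)
n=5: W (go to 1, an L position)
n=6: W (go to 0, an L position)
n=7: W (go to 1, an L position)
n=8: L (options 6(W), 5(W), 4(W), 2(W) are all W)
n=9: L (options 7(W), 6(W), 5(W), 3(W) are all W)
n=10: W (go to 8, an L position)
n=11: W (go to 9, an L position)
n=12: W (go to 9, an L position)
n=13: W (go to 9, an L position)
n=14: W (go to 8, an L position)
n=15: W (go to 9, an L position)
L entries with 1 ≤ n ≤ 15 (n=0 is outside the asked range and is not counted): n = 1, 8, 9; that makes 3.

3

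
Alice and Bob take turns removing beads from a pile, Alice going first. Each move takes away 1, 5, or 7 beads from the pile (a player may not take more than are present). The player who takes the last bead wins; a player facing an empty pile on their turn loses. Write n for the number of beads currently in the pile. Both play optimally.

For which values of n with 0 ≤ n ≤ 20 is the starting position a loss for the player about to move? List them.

Label each position W (a win for the player to move) or L (a loss). A position with no legal move is L; any other position is W exactly when some move reaches an L, and L when every move reaches a W.
n=0: no move → L
n=1: →0(L), so W
n=2: →1(W) only, which is W, so L
n=3: →2(L), so W
n=4: →3(W) only, which is W, so L
n=5: →4(L), so W
n=6: →5(W), 1(W) — all W, so L
n=7: →6(L), so W
n=8: →7(W), 3(W), 1(W) — all W, so L
n=9: →8(L), so W
n=10: →9(W), 5(W), 3(W) — all W, so L
n=11: →10(L), so W
n=12: →11(W), 7(W), 5(W) — all W, so L
n=13: →12(L), so W
n=14: →13(W), 9(W), 7(W) — all W, so L
n=15: →14(L), so W
n=16: →15(W), 11(W), 9(W) — all W, so L
n=17: →16(L), so W
n=18: →17(W), 13(W), 11(W) — all W, so L
n=19: →18(L), so W
n=20: →19(W), 15(W), 13(W) — all W, so L
Reading off the rows marked L gives the requested list; there are 11 such values of n.

0, 2, 4, 6, 8, 10, 12, 14, 16, 18, 20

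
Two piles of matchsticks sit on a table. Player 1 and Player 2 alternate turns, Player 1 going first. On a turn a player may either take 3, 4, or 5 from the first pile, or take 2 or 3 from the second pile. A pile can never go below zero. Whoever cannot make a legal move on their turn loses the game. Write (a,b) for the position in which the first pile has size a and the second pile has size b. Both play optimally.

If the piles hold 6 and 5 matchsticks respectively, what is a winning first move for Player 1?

Move to (2,5).

Build the W/L table. Terminal = L. A non-terminal position is W if it has a move to some L; otherwise it is L.
No move ever increases a pile, so every position that can arise here has a ≤ 6 and b ≤ 5; it is enough to label the cells with 0 ≤ a ≤ 6 and 0 ≤ b ≤ 5.
Every move lowers a or b (never raises either), so fill the grid row by row in increasing a, and left to right within a row: each cell's successors are then already labelled.
      b=0  b=1  b=2  b=3  b=4  b=5
a=0:    L    L    W    W    W    L
a=1:    L    L    W    W    W    L
a=2:    L    L    W    W    W    L
a=3:    W    W    L    L    W    W
a=4:    W    W    L    L    W    W
a=5:    W    W    L    L    W    W
a=6:    W    W    W    W    L    W
Cells with no legal move (terminal, hence L): (0,0), (0,1), (1,0), (1,1), (2,0), (2,1).
The remaining L cells, each justified by listing all of its moves:
(0,5): only reaches (0,3)(W), (0,2)(W), all W → L
(1,5): only reaches (1,3)(W), (1,2)(W), all W → L
(2,5): only reaches (2,3)(W), (2,2)(W), all W → L
(3,2): only reaches (0,2)(W), (3,0)(W), all W → L
(3,3): only reaches (0,3)(W), (3,1)(W), (3,0)(W), all W → L
(4,2): only reaches (1,2)(W), (0,2)(W), (4,0)(W), all W → L
(4,3): only reaches (1,3)(W), (0,3)(W), (4,1)(W), (4,0)(W), all W → L
(5,2): only reaches (2,2)(W), (1,2)(W), (0,2)(W), (5,0)(W), all W → L
(5,3): only reaches (2,3)(W), (1,3)(W), (0,3)(W), (5,1)(W), (5,0)(W), all W → L
(6,4): only reaches (3,4)(W), (2,4)(W), (1,4)(W), (6,2)(W), (6,1)(W), all W → L
Every other cell has at least one move into one of the L cells above, so it is W.
From (6,5), the L positions reachable in one move are: (2,5), (1,5). Any move reaching one of these is winning.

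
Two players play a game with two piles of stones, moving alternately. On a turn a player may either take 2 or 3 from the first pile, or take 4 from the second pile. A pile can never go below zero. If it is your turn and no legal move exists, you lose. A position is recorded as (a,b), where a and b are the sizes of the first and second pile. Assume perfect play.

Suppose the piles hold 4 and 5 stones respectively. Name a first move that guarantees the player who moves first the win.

Move to (2,5).

Positions with no move are L. A position that does have a move is losing for the player to move precisely when every available move leads to a winning position for the opponent. Fill in the labels:
No move ever increases a pile, so every position that can arise here has a ≤ 4 and b ≤ 5; it is enough to label the cells with 0 ≤ a ≤ 4 and 0 ≤ b ≤ 5.
Every move lowers a or b (never raises either), so fill the grid row by row in increasing a, and left to right within a row: each cell's successors are then already labelled.
      b=0  b=1  b=2  b=3  b=4  b=5
a=0:    L    L    L    L    W    W
a=1:    L    L    L    L    W    W
a=2:    W    W    W    W    L    L
a=3:    W    W    W    W    L    L
a=4:    W    W    W    W    W    W
Cells with no legal move (terminal, hence L): (0,0), (0,1), (0,2), (0,3), (1,0), (1,1), (1,2), (1,3).
The remaining L cells, each justified by listing all of its moves:
(2,4): moves to (0,4)(W), (2,0)(W); every one is W ⇒ L
(2,5): moves to (0,5)(W), (2,1)(W); every one is W ⇒ L
(3,4): moves to (1,4)(W), (0,4)(W), (3,0)(W); every one is W ⇒ L
(3,5): moves to (1,5)(W), (0,5)(W), (3,1)(W); every one is W ⇒ L
Every other cell has at least one move into one of the L cells above, so it is W.
From (4,5), the L positions reachable in one move are: (2,5).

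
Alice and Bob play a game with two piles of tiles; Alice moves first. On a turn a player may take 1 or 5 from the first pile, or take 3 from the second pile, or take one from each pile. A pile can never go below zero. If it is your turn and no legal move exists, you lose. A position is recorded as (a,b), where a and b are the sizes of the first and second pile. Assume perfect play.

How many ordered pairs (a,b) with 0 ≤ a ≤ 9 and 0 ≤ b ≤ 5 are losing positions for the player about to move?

Use the standard recursion: the mover loses at a terminal position; elsewhere, the mover wins exactly when some move hands the opponent an L position.
Every move lowers a or b (never raises either), so fill the grid row by row in increasing a, and left to right within a row: each cell's successors are then already labelled.
      b=0  b=1  b=2  b=3  b=4  b=5
a=0:    L    L    L    W    W    W
a=1:    W    W    W    W    L    L
a=2:    L    L    L    W    W    W
a=3:    W    W    W    W    L    L
a=4:    L    L    L    W    W    W
a=5:    W    W    W    W    L    L
a=6:    L    L    L    W    W    W
a=7:    W    W    W    W    L    L
a=8:    L    L    L    W    W    W
a=9:    W    W    W    W    L    L
Cells with no legal move (terminal, hence L): (0,0), (0,1), (0,2).
The remaining L cells, each justified by listing all of its moves:
(1,4): only reaches (0,4)(W), (1,1)(W), (0,3)(W), all W → L
(1,5): only reaches (0,5)(W), (1,2)(W), (0,4)(W), all W → L
(2,0): only reaches (1,0)(W), which is W → L
(2,1): only reaches (1,1)(W), (1,0)(W), all W → L
(2,2): only reaches (1,2)(W), (1,1)(W), all W → L
(3,4): only reaches (2,4)(W), (3,1)(W), (2,3)(W), all W → L
(3,5): only reaches (2,5)(W), (3,2)(W), (2,4)(W), all W → L
(4,0): only reaches (3,0)(W), which is W → L
(4,1): only reaches (3,1)(W), (3,0)(W), all W → L
(4,2): only reaches (3,2)(W), (3,1)(W), all W → L
(5,4): only reaches (4,4)(W), (0,4)(W), (5,1)(W), (4,3)(W), all W → L
(5,5): only reaches (4,5)(W), (0,5)(W), (5,2)(W), (4,4)(W), all W → L
(6,0): only reaches (5,0)(W), (1,0)(W), all W → L
(6,1): only reaches (5,1)(W), (1,1)(W), (5,0)(W), all W → L
(6,2): only reaches (5,2)(W), (1,2)(W), (5,1)(W), all W → L
(7,4): only reaches (6,4)(W), (2,4)(W), (7,1)(W), (6,3)(W), all W → L
(7,5): only reaches (6,5)(W), (2,5)(W), (7,2)(W), (6,4)(W), all W → L
(8,0): only reaches (7,0)(W), (3,0)(W), all W → L
(8,1): only reaches (7,1)(W), (3,1)(W), (7,0)(W), all W → L
(8,2): only reaches (7,2)(W), (3,2)(W), (7,1)(W), all W → L
(9,4): only reaches (8,4)(W), (4,4)(W), (9,1)(W), (8,3)(W), all W → L
(9,5): only reaches (8,5)(W), (4,5)(W), (9,2)(W), (8,4)(W), all W → L
Every other cell has at least one move into one of the L cells above, so it is W.
L cells per row: a=0: 3, a=1: 2, a=2: 3, a=3: 2, a=4: 3, a=5: 2, a=6: 3, a=7: 2, a=8: 3, a=9: 2; total 25.

25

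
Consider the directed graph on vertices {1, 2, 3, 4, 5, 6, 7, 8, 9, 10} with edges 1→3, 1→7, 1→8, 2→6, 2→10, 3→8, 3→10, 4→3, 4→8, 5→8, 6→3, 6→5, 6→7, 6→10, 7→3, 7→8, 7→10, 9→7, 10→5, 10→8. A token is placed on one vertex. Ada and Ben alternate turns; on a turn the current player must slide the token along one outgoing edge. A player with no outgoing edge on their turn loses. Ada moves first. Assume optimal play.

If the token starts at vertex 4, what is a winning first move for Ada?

Classify positions by backward induction: terminal positions (no move available) are L. From any other position, the mover wins iff some move reaches an L.
Every edge goes from a vertex to one that appears earlier in the order 8, 5, 10, 3, 7, 6, 2, 9, 4, 1, so processing vertices in that order labels each vertex after all of its successors.
8: no outgoing edge → L
5: W (go to 8, an L position)
10: W (go to 8, an L position)
3: W (go to 8, an L position)
7: W (go to 8, an L position)
6: L (options 7(W), 3(W), 10(W), 5(W) are all W)
2: W (go to 6, an L position)
9: L (sole option 7(W) is W)
4: W (go to 8, an L position)
1: W (go to 8, an L position)
From 4, the L positions reachable in one move are: 8.

Move to 8.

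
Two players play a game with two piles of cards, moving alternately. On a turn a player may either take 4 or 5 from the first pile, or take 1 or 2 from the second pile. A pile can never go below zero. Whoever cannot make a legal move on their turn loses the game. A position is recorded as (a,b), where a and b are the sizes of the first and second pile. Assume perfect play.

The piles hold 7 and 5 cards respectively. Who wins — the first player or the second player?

The first player wins.

Use the standard recursion: the mover loses at a terminal position; elsewhere, the mover wins exactly when some move hands the opponent an L position.
No move ever increases a pile, so every position that can arise here has a ≤ 7 and b ≤ 5; it is enough to label the cells with 0 ≤ a ≤ 7 and 0 ≤ b ≤ 5.
Every move lowers a or b (never raises either), so fill the grid row by row in increasing a, and left to right within a row: each cell's successors are then already labelled.
      b=0  b=1  b=2  b=3  b=4  b=5
a=0:    L    W    W    L    W    W
a=1:    L    W    W    L    W    W
a=2:    L    W    W    L    W    W
a=3:    L    W    W    L    W    W
a=4:    W    L    W    W    L    W
a=5:    W    L    W    W    L    W
a=6:    W    L    W    W    L    W
a=7:    W    L    W    W    L    W
Cells with no legal move (terminal, hence L): (0,0), (1,0), (2,0), (3,0).
The remaining L cells, each justified by listing all of its moves:
(0,3): L (options (0,2)(W), (0,1)(W) are all W)
(1,3): L (options (1,2)(W), (1,1)(W) are all W)
(2,3): L (options (2,2)(W), (2,1)(W) are all W)
(3,3): L (options (3,2)(W), (3,1)(W) are all W)
(4,1): L (options (0,1)(W), (4,0)(W) are all W)
(4,4): L (options (0,4)(W), (4,3)(W), (4,2)(W) are all W)
(5,1): L (options (1,1)(W), (0,1)(W), (5,0)(W) are all W)
(5,4): L (options (1,4)(W), (0,4)(W), (5,3)(W), (5,2)(W) are all W)
(6,1): L (options (2,1)(W), (1,1)(W), (6,0)(W) are all W)
(6,4): L (options (2,4)(W), (1,4)(W), (6,3)(W), (6,2)(W) are all W)
(7,1): L (options (3,1)(W), (2,1)(W), (7,0)(W) are all W)
(7,4): L (options (3,4)(W), (2,4)(W), (7,3)(W), (7,2)(W) are all W)
Every other cell has at least one move into one of the L cells above, so it is W.
From (7,5) the player to move can move to (7,4), reaching an L position.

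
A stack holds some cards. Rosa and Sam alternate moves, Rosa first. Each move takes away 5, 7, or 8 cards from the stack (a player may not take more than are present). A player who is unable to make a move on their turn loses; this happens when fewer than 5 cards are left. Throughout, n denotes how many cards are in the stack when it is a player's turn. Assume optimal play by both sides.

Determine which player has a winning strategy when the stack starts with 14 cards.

Sam wins.

Positions with no move are L. A position that does have a move is losing for the player to move precisely when every available move leads to a winning position for the opponent. Fill in the labels:
n=0: no move → L
n=1: no move → L
n=2: no move → L
n=3: no move → L
n=4: no move → L
n=5: →0(L), so W
n=6: →1(L), so W
n=7: →2(L), so W
n=8: →3(L), so W
n=9: →4(L), so W
n=10: →3(L), so W
n=11: →4(L), so W
n=12: →4(L), so W
n=13: →8(W), 6(W), 5(W) — all W, so L
n=14: →9(W), 7(W), 6(W) — all W, so L
Every move from 14 reaches a W position, so the mover loses.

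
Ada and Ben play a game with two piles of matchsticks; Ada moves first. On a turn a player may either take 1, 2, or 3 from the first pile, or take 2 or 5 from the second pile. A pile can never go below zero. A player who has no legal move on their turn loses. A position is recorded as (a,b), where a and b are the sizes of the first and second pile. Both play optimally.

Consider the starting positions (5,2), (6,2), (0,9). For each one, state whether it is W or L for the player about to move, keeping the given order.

Classify positions by backward induction: terminal positions (no move available) are L. From any other position, the mover wins iff some move reaches an L.
No move ever increases a pile, so every position that can arise here has a ≤ 6 and b ≤ 9; it is enough to label the cells with 0 ≤ a ≤ 6 and 0 ≤ b ≤ 9.
Every move lowers a or b (never raises either), so fill the grid row by row in increasing a, and left to right within a row: each cell's successors are then already labelled.
      b=0  b=1  b=2  b=3  b=4  b=5  b=6  b=7  b=8  b=9
a=0:    L    L    W    W    L    W    W    L    L    W
a=1:    W    W    L    L    W    W    L    W    W    L
a=2:    W    W    W    W    W    L    W    W    W    W
a=3:    W    W    W    W    W    W    W    W    W    W
a=4:    L    L    W    W    L    W    W    L    L    W
a=5:    W    W    L    L    W    W    L    W    W    L
a=6:    W    W    W    W    W    L    W    W    W    W
Cells with no legal move (terminal, hence L): (0,0), (0,1).
The remaining L cells, each justified by listing all of its moves:
(0,4): only reaches (0,2)(W), which is W → L
(0,7): only reaches (0,5)(W), (0,2)(W), all W → L
(0,8): only reaches (0,6)(W), (0,3)(W), all W → L
(1,2): only reaches (0,2)(W), (1,0)(W), all W → L
(1,3): only reaches (0,3)(W), (1,1)(W), all W → L
(1,6): only reaches (0,6)(W), (1,4)(W), (1,1)(W), all W → L
(1,9): only reaches (0,9)(W), (1,7)(W), (1,4)(W), all W → L
(2,5): only reaches (1,5)(W), (0,5)(W), (2,3)(W), (2,0)(W), all W → L
(4,0): only reaches (3,0)(W), (2,0)(W), (1,0)(W), all W → L
(4,1): only reaches (3,1)(W), (2,1)(W), (1,1)(W), all W → L
(4,4): only reaches (3,4)(W), (2,4)(W), (1,4)(W), (4,2)(W), all W → L
(4,7): only reaches (3,7)(W), (2,7)(W), (1,7)(W), (4,5)(W), (4,2)(W), all W → L
(4,8): only reaches (3,8)(W), (2,8)(W), (1,8)(W), (4,6)(W), (4,3)(W), all W → L
(5,2): only reaches (4,2)(W), (3,2)(W), (2,2)(W), (5,0)(W), all W → L
(5,3): only reaches (4,3)(W), (3,3)(W), (2,3)(W), (5,1)(W), all W → L
(5,6): only reaches (4,6)(W), (3,6)(W), (2,6)(W), (5,4)(W), (5,1)(W), all W → L
(5,9): only reaches (4,9)(W), (3,9)(W), (2,9)(W), (5,7)(W), (5,4)(W), all W → L
(6,5): only reaches (5,5)(W), (4,5)(W), (3,5)(W), (6,3)(W), (6,0)(W), all W → L
Every other cell has at least one move into one of the L cells above, so it is W.
(5,2): one of the L cells justified above, so L
(6,2): the move to (5,2) reaches an L cell, so W
(0,9): the move to (0,7) reaches an L cell, so W

(5,2): L, (6,2): W, (0,9): W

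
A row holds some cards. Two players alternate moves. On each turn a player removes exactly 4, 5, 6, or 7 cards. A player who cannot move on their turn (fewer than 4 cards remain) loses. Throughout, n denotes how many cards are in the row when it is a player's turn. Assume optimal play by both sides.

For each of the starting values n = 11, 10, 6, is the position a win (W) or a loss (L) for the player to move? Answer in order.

Positions with no move are L. A position that does have a move is losing for the player to move precisely when every available move leads to a winning position for the opponent. Fill in the labels:
n=0: no move → L
n=1: no move → L
n=2: no move → L
n=3: no move → L
n=4: can move to 0, which is L ⇒ W
n=5: can move to 1, which is L ⇒ W
n=6: can move to 2, which is L ⇒ W
n=7: can move to 3, which is L ⇒ W
n=8: can move to 3, which is L ⇒ W
n=9: can move to 3, which is L ⇒ W
n=10: can move to 3, which is L ⇒ W
n=11: moves to 7(W), 6(W), 5(W), 4(W); every one is W ⇒ L

11: L, 10: W, 6: W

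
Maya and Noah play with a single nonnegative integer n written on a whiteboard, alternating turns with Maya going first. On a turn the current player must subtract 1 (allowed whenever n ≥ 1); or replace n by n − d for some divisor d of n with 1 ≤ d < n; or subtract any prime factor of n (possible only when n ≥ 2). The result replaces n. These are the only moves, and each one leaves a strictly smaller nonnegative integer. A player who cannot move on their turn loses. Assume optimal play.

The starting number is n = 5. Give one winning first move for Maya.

Build the W/L table. Terminal = L. A non-terminal position is W if it has a move to some L; otherwise it is L.
n=0: no move → L
n=1: can move to 0, which is L ⇒ W
n=2: can move to 0, which is L ⇒ W
n=3: can move to 0, which is L ⇒ W
n=4: moves to 2(W), 3(W); every one is W ⇒ L
n=5: can move to 0, which is L ⇒ W
From 5, the L positions reachable in one move are: 0, 4. Any move reaching one of these is winning.

Move to 0.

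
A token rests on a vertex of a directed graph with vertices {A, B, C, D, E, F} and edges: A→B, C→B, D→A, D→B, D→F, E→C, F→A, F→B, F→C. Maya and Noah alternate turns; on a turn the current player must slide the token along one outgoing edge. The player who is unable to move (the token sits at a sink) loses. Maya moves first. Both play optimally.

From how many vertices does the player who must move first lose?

2

Label each position W (a win for the player to move) or L (a loss). A position with no legal move is L; any other position is W exactly when some move reaches an L, and L when every move reaches a W.
Every edge goes from a vertex to one that appears earlier in the order B, C, A, F, D, E, so processing vertices in that order labels each vertex after all of its successors.
B: no outgoing edge → L
C: W (go to B, an L position)
A: W (go to B, an L position)
F: W (go to B, an L position)
D: W (go to B, an L position)
E: L (sole option C(W) is W)
The L vertices are B, E; that is 2 in all.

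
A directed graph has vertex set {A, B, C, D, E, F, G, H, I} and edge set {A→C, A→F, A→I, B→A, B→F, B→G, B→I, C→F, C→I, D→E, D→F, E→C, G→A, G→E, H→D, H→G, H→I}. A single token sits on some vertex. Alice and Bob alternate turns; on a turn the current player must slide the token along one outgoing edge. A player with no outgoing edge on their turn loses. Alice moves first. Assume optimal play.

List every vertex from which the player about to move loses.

E, F, I

Compute win/loss labels from the base case upward. A position with no move is L. Any other position is W if it can reach an L in one move, else L.
Every edge goes from a vertex to one that appears earlier in the order F, I, C, A, E, G, D, H, B, so processing vertices in that order labels each vertex after all of its successors.
F: no outgoing edge → L
I: no outgoing edge → L
C: W (go to I, an L position)
A: W (go to I, an L position)
E: L (sole option C(W) is W)
G: W (go to E, an L position)
D: W (go to E, an L position)
H: W (go to I, an L position)
B: W (go to I, an L position)
The losing starting vertices are exactly the entries labelled L in this table (3 of them).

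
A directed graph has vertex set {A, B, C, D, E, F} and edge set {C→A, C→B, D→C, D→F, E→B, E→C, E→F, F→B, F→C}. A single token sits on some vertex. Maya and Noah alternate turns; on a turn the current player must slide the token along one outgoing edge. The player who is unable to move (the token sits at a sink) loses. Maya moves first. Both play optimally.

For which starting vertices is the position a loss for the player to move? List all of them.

A, B, D

Work bottom-up. With no move the player to move loses. Otherwise the position is W if at least one move leads to an L position for the opponent, and L if every move leads to a W.
Every edge goes from a vertex to one that appears earlier in the order A, B, C, F, D, E, so processing vertices in that order labels each vertex after all of its successors.
A: no outgoing edge → L
B: no outgoing edge → L
C: →B(L), so W
F: →B(L), so W
D: →F(W), C(W) — all W, so L
E: →B(L), so W
The losing starting vertices are exactly the entries labelled L in this table (3 of them).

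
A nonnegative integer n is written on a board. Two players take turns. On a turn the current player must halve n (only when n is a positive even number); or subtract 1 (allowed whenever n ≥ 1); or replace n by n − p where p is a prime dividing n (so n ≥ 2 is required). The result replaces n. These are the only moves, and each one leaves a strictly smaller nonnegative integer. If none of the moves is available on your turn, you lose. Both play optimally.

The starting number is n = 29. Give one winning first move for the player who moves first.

Label each position W (a win for the player to move) or L (a loss). A position with no legal move is L; any other position is W exactly when some move reaches an L, and L when every move reaches a W.
n=0: no move → L
n=1: reaches L-position 0 → W
n=2: reaches L-position 0 → W
n=3: reaches L-position 0 → W
n=4: only reaches 2(W), 3(W), all W → L
n=5: reaches L-position 0 → W
n=6: reaches L-position 4 → W
n=7: reaches L-position 0 → W
n=8: reaches L-position 4 → W
n=9: only reaches 6(W), 8(W), all W → L
n=10: reaches L-position 9 → W
n=11: reaches L-position 0 → W
n=12: reaches L-position 9 → W
n=13: reaches L-position 0 → W
n=14: only reaches 7(W), 12(W), 13(W), all W → L
n=15: reaches L-position 14 → W
n=16: reaches L-position 14 → W
n=17: reaches L-position 0 → W
n=18: reaches L-position 9 → W
n=19: reaches L-position 0 → W
n=20: only reaches 10(W), 15(W), 18(W), 19(W), all W → L
n=21: reaches L-position 14 → W
n=22: reaches L-position 20 → W
n=23: reaches L-position 0 → W
n=24: only reaches 12(W), 21(W), 22(W), 23(W), all W → L
n=25: reaches L-position 20 → W
n=26: reaches L-position 24 → W
n=27: reaches L-position 24 → W
n=28: reaches L-position 14 → W
n=29: reaches L-position 0 → W
From 29, the L positions reachable in one move are: 0.

Move to 0.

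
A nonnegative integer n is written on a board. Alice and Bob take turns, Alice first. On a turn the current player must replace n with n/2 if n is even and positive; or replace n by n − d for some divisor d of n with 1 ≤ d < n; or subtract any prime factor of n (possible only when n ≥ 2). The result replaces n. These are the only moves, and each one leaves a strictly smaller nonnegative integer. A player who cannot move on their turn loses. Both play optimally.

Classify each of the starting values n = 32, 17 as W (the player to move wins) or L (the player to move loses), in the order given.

32: L, 17: W

Work bottom-up. With no move the player to move loses. Otherwise the position is W if at least one move leads to an L position for the opponent, and L if every move leads to a W.
n=0: no move → L
n=1: no move → L
n=2: →0(L), so W
n=3: →0(L), so W
n=4: →2(W), 3(W) — all W, so L
n=5: →0(L), so W
n=6: →4(L), so W
n=7: →0(L), so W
n=8: →4(L), so W
n=9: →6(W), 8(W) — all W, so L
n=10: →9(L), so W
n=11: →0(L), so W
n=12: →9(L), so W
n=13: →0(L), so W
n=14: →7(W), 12(W), 13(W) — all W, so L
n=15: →14(L), so W
n=16: →14(L), so W
n=17: →0(L), so W
n=18: →9(L), so W
n=19: →0(L), so W
n=20: →10(W), 15(W), 16(W), 18(W), 19(W) — all W, so L
n=21: →14(L), so W
n=22: →20(L), so W
n=23: →0(L), so W
n=24: →20(L), so W
n=25: →20(L), so W
n=26: →13(W), 24(W), 25(W) — all W, so L
n=27: →26(L), so W
n=28: →14(L), so W
n=29: →0(L), so W
n=30: →20(L), so W
n=31: →0(L), so W
n=32: →16(W), 24(W), 28(W), 30(W), 31(W) — all W, so L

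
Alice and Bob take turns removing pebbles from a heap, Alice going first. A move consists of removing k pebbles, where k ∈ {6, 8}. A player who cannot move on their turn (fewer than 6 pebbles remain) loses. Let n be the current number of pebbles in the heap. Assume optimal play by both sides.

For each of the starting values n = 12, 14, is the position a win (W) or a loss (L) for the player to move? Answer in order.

12: W, 14: L

Label each position W (a win for the player to move) or L (a loss). A position with no legal move is L; any other position is W exactly when some move reaches an L, and L when every move reaches a W.
n=0: no move → L
n=1: no move → L
n=2: no move → L
n=3: no move → L
n=4: no move → L
n=5: no move → L
n=6: reaches L-position 0 → W
n=7: reaches L-position 1 → W
n=8: reaches L-position 2 → W
n=9: reaches L-position 3 → W
n=10: reaches L-position 4 → W
n=11: reaches L-position 5 → W
n=12: reaches L-position 4 → W
n=13: reaches L-position 5 → W
n=14: only reaches 8(W), 6(W), all W → L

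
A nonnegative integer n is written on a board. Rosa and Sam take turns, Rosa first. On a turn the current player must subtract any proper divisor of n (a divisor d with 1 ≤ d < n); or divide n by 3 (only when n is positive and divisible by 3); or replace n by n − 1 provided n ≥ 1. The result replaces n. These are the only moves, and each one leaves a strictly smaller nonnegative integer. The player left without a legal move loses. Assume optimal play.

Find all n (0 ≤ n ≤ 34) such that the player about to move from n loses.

0, 2, 5, 7, 9, 11, 13, 16, 19, 23, 25, 28, 31, 34

Work bottom-up. With no move the player to move loses. Otherwise the position is W if at least one move leads to an L position for the opponent, and L if every move leads to a W.
n=0: no move → L
n=1: can move to 0, which is L ⇒ W
n=2: the only move is to 1(W), a W ⇒ L
n=3: can move to 2, which is L ⇒ W
n=4: can move to 2, which is L ⇒ W
n=5: the only move is to 4(W), a W ⇒ L
n=6: can move to 2, which is L ⇒ W
n=7: the only move is to 6(W), a W ⇒ L
n=8: can move to 7, which is L ⇒ W
n=9: moves to 3(W), 6(W), 8(W); every one is W ⇒ L
n=10: can move to 5, which is L ⇒ W
n=11: the only move is to 10(W), a W ⇒ L
n=12: can move to 9, which is L ⇒ W
n=13: the only move is to 12(W), a W ⇒ L
n=14: can move to 7, which is L ⇒ W
n=15: can move to 5, which is L ⇒ W
n=16: moves to 8(W), 12(W), 14(W), 15(W); every one is W ⇒ L
n=17: can move to 16, which is L ⇒ W
n=18: can move to 9, which is L ⇒ W
n=19: the only move is to 18(W), a W ⇒ L
n=20: can move to 16, which is L ⇒ W
n=21: can move to 7, which is L ⇒ W
n=22: can move to 11, which is L ⇒ W
n=23: the only move is to 22(W), a W ⇒ L
n=24: can move to 16, which is L ⇒ W
n=25: moves to 20(W), 24(W); every one is W ⇒ L
n=26: can move to 13, which is L ⇒ W
n=27: can move to 9, which is L ⇒ W
n=28: moves to 14(W), 21(W), 24(W), 26(W), 27(W); every one is W ⇒ L
n=29: can move to 28, which is L ⇒ W
n=30: can move to 25, which is L ⇒ W
n=31: the only move is to 30(W), a W ⇒ L
n=32: can move to 16, which is L ⇒ W
n=33: can move to 11, which is L ⇒ W
n=34: moves to 17(W), 32(W), 33(W); every one is W ⇒ L
Reading off the rows marked L gives the requested list; there are 14 such values of n.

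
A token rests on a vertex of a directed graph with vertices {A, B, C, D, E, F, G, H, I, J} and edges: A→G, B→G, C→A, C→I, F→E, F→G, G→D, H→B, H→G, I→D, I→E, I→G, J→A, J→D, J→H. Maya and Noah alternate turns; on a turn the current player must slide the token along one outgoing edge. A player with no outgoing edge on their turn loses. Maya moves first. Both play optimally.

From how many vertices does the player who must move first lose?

Classify positions by backward induction: terminal positions (no move available) are L. From any other position, the mover wins iff some move reaches an L.
Every edge goes from a vertex to one that appears earlier in the order E, D, G, I, A, C, B, H, F, J, so processing vertices in that order labels each vertex after all of its successors.
E: no outgoing edge → L
D: no outgoing edge → L
G: reaches L-position D → W
I: reaches L-position D → W
A: only reaches G(W), which is W → L
C: reaches L-position A → W
B: only reaches G(W), which is W → L
H: reaches L-position B → W
F: reaches L-position E → W
J: reaches L-position A → W
The L vertices are A, B, D, E; that is 4 in all.

4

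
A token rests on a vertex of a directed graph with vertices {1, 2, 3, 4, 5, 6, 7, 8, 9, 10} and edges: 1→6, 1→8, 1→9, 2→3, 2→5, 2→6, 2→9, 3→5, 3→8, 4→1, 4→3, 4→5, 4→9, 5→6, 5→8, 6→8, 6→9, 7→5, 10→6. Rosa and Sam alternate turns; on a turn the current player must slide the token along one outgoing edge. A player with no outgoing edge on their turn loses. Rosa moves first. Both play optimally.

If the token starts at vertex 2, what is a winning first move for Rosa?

Move to 9.

Label each position W (a win for the player to move) or L (a loss). A position with no legal move is L; any other position is W exactly when some move reaches an L, and L when every move reaches a W.
Every edge goes from a vertex to one that appears earlier in the order 8, 9, 6, 5, 1, 7, 3, 2, 10, 4, so processing vertices in that order labels each vertex after all of its successors.
8: no outgoing edge → L
9: no outgoing edge → L
6: W (go to 9, an L position)
5: W (go to 8, an L position)
1: W (go to 9, an L position)
7: L (sole option 5(W) is W)
3: W (go to 8, an L position)
2: W (go to 9, an L position)
10: L (sole option 6(W) is W)
4: W (go to 9, an L position)
From 2, the L positions reachable in one move are: 9.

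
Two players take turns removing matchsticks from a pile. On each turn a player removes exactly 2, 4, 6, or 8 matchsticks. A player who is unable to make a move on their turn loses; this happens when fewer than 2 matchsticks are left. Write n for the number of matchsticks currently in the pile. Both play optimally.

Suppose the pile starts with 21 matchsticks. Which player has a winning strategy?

The second player wins.

Label each position W (a win for the player to move) or L (a loss). A position with no legal move is L; any other position is W exactly when some move reaches an L, and L when every move reaches a W.
n=0: no move → L
n=1: no move → L
n=2: can move to 0, which is L ⇒ W
n=3: can move to 1, which is L ⇒ W
n=4: can move to 0, which is L ⇒ W
n=5: can move to 1, which is L ⇒ W
n=6: can move to 0, which is L ⇒ W
n=7: can move to 1, which is L ⇒ W
n=8: can move to 0, which is L ⇒ W
n=9: can move to 1, which is L ⇒ W
n=10: moves to 8(W), 6(W), 4(W), 2(W); every one is W ⇒ L
n=11: moves to 9(W), 7(W), 5(W), 3(W); every one is W ⇒ L
n=12: can move to 10, which is L ⇒ W
n=13: can move to 11, which is L ⇒ W
n=14: can move to 10, which is L ⇒ W
n=15: can move to 11, which is L ⇒ W
n=16: can move to 10, which is L ⇒ W
n=17: can move to 11, which is L ⇒ W
n=18: can move to 10, which is L ⇒ W
n=19: can move to 11, which is L ⇒ W
n=20: moves to 18(W), 16(W), 14(W), 12(W); every one is W ⇒ L
n=21: moves to 19(W), 17(W), 15(W), 13(W); every one is W ⇒ L
The starting position 21 is L: whatever the player to move does, the opponent receives a W position.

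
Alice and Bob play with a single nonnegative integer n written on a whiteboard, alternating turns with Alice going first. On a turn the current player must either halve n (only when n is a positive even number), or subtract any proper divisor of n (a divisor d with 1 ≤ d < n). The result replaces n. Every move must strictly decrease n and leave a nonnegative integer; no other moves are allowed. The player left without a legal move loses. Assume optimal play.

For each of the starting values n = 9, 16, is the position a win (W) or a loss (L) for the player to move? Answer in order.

Use the standard recursion: the mover loses at a terminal position; elsewhere, the mover wins exactly when some move hands the opponent an L position.
n=0: no move → L
n=1: no move → L
n=2: →1(L), so W
n=3: →2(W) only, which is W, so L
n=4: →3(L), so W
n=5: →4(W) only, which is W, so L
n=6: →3(L), so W
n=7: →6(W) only, which is W, so L
n=8: →7(L), so W
n=9: →6(W), 8(W) — all W, so L
n=10: →5(L), so W
n=11: →10(W) only, which is W, so L
n=12: →9(L), so W
n=13: →12(W) only, which is W, so L
n=14: →7(L), so W
n=15: →10(W), 12(W), 14(W) — all W, so L
n=16: →15(L), so W

9: L, 16: W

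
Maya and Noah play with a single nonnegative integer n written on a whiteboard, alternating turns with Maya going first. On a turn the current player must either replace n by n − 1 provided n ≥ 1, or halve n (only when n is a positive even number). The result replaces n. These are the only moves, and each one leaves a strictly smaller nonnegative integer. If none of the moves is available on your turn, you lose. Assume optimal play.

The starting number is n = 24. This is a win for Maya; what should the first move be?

Move to 23.

Label each position W (a win for the player to move) or L (a loss). A position with no legal move is L; any other position is W exactly when some move reaches an L, and L when every move reaches a W.
n=0: no move → L
n=1: can move to 0, which is L ⇒ W
n=2: the only move is to 1(W), a W ⇒ L
n=3: can move to 2, which is L ⇒ W
n=4: can move to 2, which is L ⇒ W
n=5: the only move is to 4(W), a W ⇒ L
n=6: can move to 5, which is L ⇒ W
n=7: the only move is to 6(W), a W ⇒ L
n=8: can move to 7, which is L ⇒ W
n=9: the only move is to 8(W), a W ⇒ L
n=10: can move to 5, which is L ⇒ W
n=11: the only move is to 10(W), a W ⇒ L
n=12: can move to 11, which is L ⇒ W
n=13: the only move is to 12(W), a W ⇒ L
n=14: can move to 7, which is L ⇒ W
n=15: the only move is to 14(W), a W ⇒ L
n=16: can move to 15, which is L ⇒ W
n=17: the only move is to 16(W), a W ⇒ L
n=18: can move to 9, which is L ⇒ W
n=19: the only move is to 18(W), a W ⇒ L
n=20: can move to 19, which is L ⇒ W
n=21: the only move is to 20(W), a W ⇒ L
n=22: can move to 11, which is L ⇒ W
n=23: the only move is to 22(W), a W ⇒ L
n=24: can move to 23, which is L ⇒ W
From 24, the L positions reachable in one move are: 23.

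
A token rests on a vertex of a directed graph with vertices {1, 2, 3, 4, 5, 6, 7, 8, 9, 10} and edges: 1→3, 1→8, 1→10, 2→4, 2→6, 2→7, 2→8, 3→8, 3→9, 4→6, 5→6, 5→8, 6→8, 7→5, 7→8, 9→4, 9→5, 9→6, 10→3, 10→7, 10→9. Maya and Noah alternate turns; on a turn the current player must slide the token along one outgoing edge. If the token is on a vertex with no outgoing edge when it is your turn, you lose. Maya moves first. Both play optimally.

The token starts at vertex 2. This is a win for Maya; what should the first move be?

Move to 4.

Build the W/L table. Terminal = L. A non-terminal position is W if it has a move to some L; otherwise it is L.
Every edge goes from a vertex to one that appears earlier in the order 8, 6, 5, 7, 4, 9, 3, 10, 2, 1, so processing vertices in that order labels each vertex after all of its successors.
8: no outgoing edge → L
6: reaches L-position 8 → W
5: reaches L-position 8 → W
7: reaches L-position 8 → W
4: only reaches 6(W), which is W → L
9: reaches L-position 4 → W
3: reaches L-position 8 → W
10: only reaches 3(W), 9(W), 7(W), all W → L
2: reaches L-position 4 → W
1: reaches L-position 10 → W
From 2, the L positions reachable in one move are: 4, 8. Any move reaching one of these is winning.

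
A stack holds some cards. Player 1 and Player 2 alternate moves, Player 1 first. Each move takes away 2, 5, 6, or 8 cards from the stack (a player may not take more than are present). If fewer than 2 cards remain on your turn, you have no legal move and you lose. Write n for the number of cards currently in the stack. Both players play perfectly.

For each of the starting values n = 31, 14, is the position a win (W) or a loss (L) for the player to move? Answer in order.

31: W, 14: L

Compute win/loss labels from the base case upward. A position with no move is L. Any other position is W if it can reach an L in one move, else L.
n=0: no move → L
n=1: no move → L
n=2: →0(L), so W
n=3: →1(L), so W
n=4: →2(W) only, which is W, so L
n=5: →0(L), so W
n=6: →4(L), so W
n=7: →1(L), so W
n=8: →0(L), so W
n=9: →4(L), so W
n=10: →4(L), so W
n=11: →9(W), 6(W), 5(W), 3(W) — all W, so L
n=12: →4(L), so W
n=13: →11(L), so W
n=14: →12(W), 9(W), 8(W), 6(W) — all W, so L
n=15: →13(W), 10(W), 9(W), 7(W) — all W, so L
n=16: →14(L), so W
n=17: →15(L), so W
n=18: →16(W), 13(W), 12(W), 10(W) — all W, so L
n=19: →14(L), so W
n=20: →18(L), so W
n=21: →15(L), so W
n=22: →14(L), so W
n=23: →18(L), so W
n=24: →18(L), so W
n=25: →23(W), 20(W), 19(W), 17(W) — all W, so L
n=26: →18(L), so W
n=27: →25(L), so W
n=28: →26(W), 23(W), 22(W), 20(W) — all W, so L
n=29: →27(W), 24(W), 23(W), 21(W) — all W, so L
n=30: →28(L), so W
n=31: →29(L), so W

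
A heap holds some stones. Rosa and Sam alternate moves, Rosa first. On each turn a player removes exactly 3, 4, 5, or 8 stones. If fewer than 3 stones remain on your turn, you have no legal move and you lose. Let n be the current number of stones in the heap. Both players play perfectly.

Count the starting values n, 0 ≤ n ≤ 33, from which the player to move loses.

10

Label each position W (a win for the player to move) or L (a loss). A position with no legal move is L; any other position is W exactly when some move reaches an L, and L when every move reaches a W.
n=0: no move → L
n=1: no move → L
n=2: no move → L
n=3: W (go to 0, an L position)
n=4: W (go to 1, an L position)
n=5: W (go to 2, an L position)
n=6: W (go to 2, an L position)
n=7: W (go to 2, an L position)
n=8: W (go to 0, an L position)
n=9: W (go to 1, an L position)
n=10: W (go to 2, an L position)
n=11: L (options 8(W), 7(W), 6(W), 3(W) are all W)
n=12: L (options 9(W), 8(W), 7(W), 4(W) are all W)
n=13: L (options 10(W), 9(W), 8(W), 5(W) are all W)
n=14: W (go to 11, an L position)
n=15: W (go to 12, an L position)
n=16: W (go to 13, an L position)
n=17: W (go to 13, an L position)
n=18: W (go to 13, an L position)
n=19: W (go to 11, an L position)
n=20: W (go to 12, an L position)
n=21: W (go to 13, an L position)
n=22: L (options 19(W), 18(W), 17(W), 14(W) are all W)
n=23: L (options 20(W), 19(W), 18(W), 15(W) are all W)
n=24: L (options 21(W), 20(W), 19(W), 16(W) are all W)
n=25: W (go to 22, an L position)
n=26: W (go to 23, an L position)
n=27: W (go to 24, an L position)
n=28: W (go to 24, an L position)
n=29: W (go to 24, an L position)
n=30: W (go to 22, an L position)
n=31: W (go to 23, an L position)
n=32: W (go to 24, an L position)
n=33: L (options 30(W), 29(W), 28(W), 25(W) are all W)
L entries with 0 ≤ n ≤ 33: n = 0, 1, 2, 11, 12, 13, 22, 23, 24, 33; that makes 10.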